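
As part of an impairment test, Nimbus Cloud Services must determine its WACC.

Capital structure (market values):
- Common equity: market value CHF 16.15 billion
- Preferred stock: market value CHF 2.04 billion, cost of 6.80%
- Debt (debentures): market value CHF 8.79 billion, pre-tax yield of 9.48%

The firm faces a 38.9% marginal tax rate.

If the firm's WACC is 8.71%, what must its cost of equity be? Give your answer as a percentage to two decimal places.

10.54%

Total capital V = 16.15 + 2.04 + 8.79 = 26.98.
Equity weight = 16.15/26.98 = 0.5986.
Preferred weight = 2.04/26.98 = 0.0756.
Debentures weight = 8.79/26.98 = 0.3258.
Debt contribution = 0.3258 × 9.48% × (1 − 38.9%) = 1.8871%.
Preferred contribution = 0.0756 × 6.8% = 0.5142%.
Required equity contribution = 8.71% − 2.4013% = 6.3087%.
Re = 6.3087% / 0.5986 = 10.5393%.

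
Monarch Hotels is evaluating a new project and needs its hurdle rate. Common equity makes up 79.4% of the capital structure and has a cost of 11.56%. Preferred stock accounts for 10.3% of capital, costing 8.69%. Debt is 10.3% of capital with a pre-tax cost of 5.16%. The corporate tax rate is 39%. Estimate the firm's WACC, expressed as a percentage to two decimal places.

10.40%

After-tax cost of debt = 5.16% × (1 − 39%) = 3.1476%.
WACC = 0.794 × 11.5600% + 0.103 × 8.6900% + 0.103 × 3.1476% = 10.3979%.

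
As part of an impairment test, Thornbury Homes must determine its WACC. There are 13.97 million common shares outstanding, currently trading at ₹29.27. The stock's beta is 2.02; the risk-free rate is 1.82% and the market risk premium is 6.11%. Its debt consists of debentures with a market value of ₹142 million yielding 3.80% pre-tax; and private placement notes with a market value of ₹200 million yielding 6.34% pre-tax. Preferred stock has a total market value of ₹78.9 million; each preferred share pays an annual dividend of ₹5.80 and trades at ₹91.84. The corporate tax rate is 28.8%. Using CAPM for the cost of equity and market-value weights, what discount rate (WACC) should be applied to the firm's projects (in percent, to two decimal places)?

9.13%

Cost of equity via CAPM: Re = 1.82% + 2.02 × 6.11% = 14.1622%.
Cost of preferred: Rp = 5.8 / 91.84 = 6.3153%.
Market value of equity E = 29.27 × 13.97m = 408.9019m.
Total capital V = 408.9019 + 78.9 + 142 + 200 = 829.8019.
Equity: weight = 408.9019/829.8019 = 0.4928; cost = 14.1622%.
Preferred: weight = 78.9/829.8019 = 0.0951; cost = 6.3153%.
Debentures: weight = 142/829.8019 = 0.1711; after-tax cost = 3.8% × (1 − 28.8%) = 2.7056%.
Private placement notes: weight = 200/829.8019 = 0.2410; after-tax cost = 6.34% × (1 − 28.8%) = 4.5141%.
WACC = 0.4928 × 14.1622% + 0.0951 × 6.3153% + 0.1711 × 2.7056% + 0.2410 × 4.5141% = 9.1302%.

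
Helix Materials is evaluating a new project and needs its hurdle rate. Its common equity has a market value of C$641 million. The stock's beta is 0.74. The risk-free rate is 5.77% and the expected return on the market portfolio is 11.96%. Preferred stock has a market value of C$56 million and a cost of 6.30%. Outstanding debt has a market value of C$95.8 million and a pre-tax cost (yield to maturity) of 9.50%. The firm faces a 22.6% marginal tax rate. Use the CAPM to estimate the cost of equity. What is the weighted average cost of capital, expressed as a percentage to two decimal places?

9.70%

Market risk premium = 11.96% − 5.77% = 6.19%.
Cost of equity via CAPM: Re = 5.77% + 0.74 × 6.19% = 10.3506%.
Total capital V = 641 + 56 + 95.8 = 792.8.
Equity: weight = 641/792.8 = 0.8085; cost = 10.3506%.
Preferred: weight = 56/792.8 = 0.0706; cost = 6.3%.
Debt: weight = 95.8/792.8 = 0.1208; after-tax cost = 9.5% × (1 − 22.6%) = 7.3530%.
WACC = 0.8085 × 10.3506% + 0.0706 × 6.3000% + 0.1208 × 7.3530% = 9.7023%.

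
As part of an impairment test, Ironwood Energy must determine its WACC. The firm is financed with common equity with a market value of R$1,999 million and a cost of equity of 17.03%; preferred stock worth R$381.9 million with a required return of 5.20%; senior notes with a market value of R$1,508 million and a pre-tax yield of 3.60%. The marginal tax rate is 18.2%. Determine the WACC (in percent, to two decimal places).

Total capital V = 1999 + 381.9 + 1508 = 3888.9.
Equity: weight = 1999/3888.9 = 0.5140; cost = 17.03%.
Preferred: weight = 381.9/3888.9 = 0.0982; cost = 5.2%.
Senior notes: weight = 1508/3888.9 = 0.3878; after-tax cost = 3.6% × (1 − 18.2%) = 2.9448%.
WACC = 0.5140 × 17.0300% + 0.0982 × 5.2000% + 0.3878 × 2.9448% = 10.4064%.

10.41%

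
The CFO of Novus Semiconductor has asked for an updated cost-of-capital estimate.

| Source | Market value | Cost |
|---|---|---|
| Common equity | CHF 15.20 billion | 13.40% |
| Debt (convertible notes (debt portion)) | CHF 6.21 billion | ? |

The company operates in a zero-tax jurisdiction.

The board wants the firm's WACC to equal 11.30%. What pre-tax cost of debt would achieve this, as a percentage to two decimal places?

Total capital V = 15.2 + 6.21 = 21.41.
Equity weight = 15.2/21.41 = 0.7099.
Convertible notes (debt portion) weight = 6.21/21.41 = 0.2901.
Equity contribution = 0.7099 × 13.4% = 9.5133%.
Remaining for debt = 11.3% − 9.5133% = 1.7867%.
Rd × (1 − 0%) × 0.2901 = 1.7867%  ⇒  Rd = 6.1599%.

6.16%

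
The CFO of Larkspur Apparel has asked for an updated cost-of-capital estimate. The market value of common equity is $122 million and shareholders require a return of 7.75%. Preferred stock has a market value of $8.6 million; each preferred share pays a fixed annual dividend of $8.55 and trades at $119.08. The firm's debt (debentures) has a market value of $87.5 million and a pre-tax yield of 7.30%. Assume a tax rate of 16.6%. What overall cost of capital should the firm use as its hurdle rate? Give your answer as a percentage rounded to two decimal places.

7.06%

Cost of preferred: Rp = 8.55 / 119.08 = 7.1800%.
Total capital V = 122 + 8.6 + 87.5 = 218.1.
Equity: weight = 122/218.1 = 0.5594; cost = 7.75%.
Preferred: weight = 8.6/218.1 = 0.0394; cost = 7.18%.
Debentures: weight = 87.5/218.1 = 0.4012; after-tax cost = 7.3% × (1 − 16.6%) = 6.0882%.
WACC = 0.5594 × 7.7500% + 0.0394 × 7.1800% + 0.4012 × 6.0882% = 7.0608%.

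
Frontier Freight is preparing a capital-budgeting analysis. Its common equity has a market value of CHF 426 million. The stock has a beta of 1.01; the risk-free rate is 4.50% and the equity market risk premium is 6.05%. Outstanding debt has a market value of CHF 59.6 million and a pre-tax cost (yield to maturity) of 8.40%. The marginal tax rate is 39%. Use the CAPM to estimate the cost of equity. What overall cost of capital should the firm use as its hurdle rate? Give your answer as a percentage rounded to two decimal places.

9.94%

Cost of equity via CAPM: Re = 4.5% + 1.01 × 6.05% = 10.6105%.
Total capital V = 426 + 59.6 = 485.6.
Equity: weight = 426/485.6 = 0.8773; cost = 10.6105%.
Debt: weight = 59.6/485.6 = 0.1227; after-tax cost = 8.4% × (1 − 39%) = 5.1240%.
WACC = 0.8773 × 10.6105% + 0.1227 × 5.1240% = 9.9371%.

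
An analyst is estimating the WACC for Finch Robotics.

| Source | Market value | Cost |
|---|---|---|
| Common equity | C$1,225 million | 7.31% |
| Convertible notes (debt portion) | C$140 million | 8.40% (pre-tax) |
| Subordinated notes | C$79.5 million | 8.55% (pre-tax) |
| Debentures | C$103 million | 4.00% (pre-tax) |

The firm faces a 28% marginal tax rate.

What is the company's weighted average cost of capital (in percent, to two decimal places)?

Total capital V = 1225 + 140 + 79.5 + 103 = 1547.5.
Equity: weight = 1225/1547.5 = 0.7916; cost = 7.31%.
Convertible notes (debt portion): weight = 140/1547.5 = 0.0905; after-tax cost = 8.4% × (1 − 28%) = 6.0480%.
Subordinated notes: weight = 79.5/1547.5 = 0.0514; after-tax cost = 8.55% × (1 − 28%) = 6.1560%.
Debentures: weight = 103/1547.5 = 0.0666; after-tax cost = 4% × (1 − 28%) = 2.8800%.
WACC = 0.7916 × 7.3100% + 0.0905 × 6.0480% + 0.0514 × 6.1560% + 0.0666 × 2.8800% = 6.8417%.

6.84%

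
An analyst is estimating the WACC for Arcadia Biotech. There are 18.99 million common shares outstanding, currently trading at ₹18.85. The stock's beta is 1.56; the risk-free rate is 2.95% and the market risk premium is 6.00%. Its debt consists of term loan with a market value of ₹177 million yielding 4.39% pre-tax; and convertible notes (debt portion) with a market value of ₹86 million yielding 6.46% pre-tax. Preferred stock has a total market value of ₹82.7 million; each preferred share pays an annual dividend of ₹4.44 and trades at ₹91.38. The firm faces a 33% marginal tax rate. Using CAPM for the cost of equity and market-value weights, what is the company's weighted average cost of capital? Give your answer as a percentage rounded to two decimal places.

Cost of equity via CAPM: Re = 2.95% + 1.56 × 6.0% = 12.3100%.
Cost of preferred: Rp = 4.44 / 91.38 = 4.8588%.
Market value of equity E = 18.85 × 18.99m = 357.9615m.
Total capital V = 357.9615 + 82.7 + 177 + 86 = 703.6615.
Equity: weight = 357.9615/703.6615 = 0.5087; cost = 12.31%.
Preferred: weight = 82.7/703.6615 = 0.1175; cost = 4.8588%.
Term loan: weight = 177/703.6615 = 0.2515; after-tax cost = 4.39% × (1 − 33%) = 2.9413%.
Convertible notes (debt portion): weight = 86/703.6615 = 0.1222; after-tax cost = 6.46% × (1 − 33%) = 4.3282%.
WACC = 0.5087 × 12.3100% + 0.1175 × 4.8588% + 0.2515 × 2.9413% + 0.1222 × 4.3282% = 8.1021%.

8.10%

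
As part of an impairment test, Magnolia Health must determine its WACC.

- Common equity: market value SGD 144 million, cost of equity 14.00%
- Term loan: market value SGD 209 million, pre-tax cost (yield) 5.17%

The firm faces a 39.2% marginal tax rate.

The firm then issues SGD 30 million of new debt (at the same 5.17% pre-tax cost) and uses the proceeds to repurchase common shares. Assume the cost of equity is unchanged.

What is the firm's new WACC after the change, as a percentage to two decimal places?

6.65%

After the change:
Total capital V = 114 + 239 = 353.
Equity: weight = 114/353 = 0.3229; cost = 14%.
Term loan: weight = 239/353 = 0.6771; after-tax cost = 5.17% × (1 − 39.2%) = 3.1434%.
WACC = 0.3229 × 14.0000% + 0.6771 × 3.1434% = 6.6495%.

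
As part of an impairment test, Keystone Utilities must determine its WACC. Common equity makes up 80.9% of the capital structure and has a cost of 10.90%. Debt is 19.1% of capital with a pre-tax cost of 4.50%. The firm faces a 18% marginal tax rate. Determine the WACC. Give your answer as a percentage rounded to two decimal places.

9.52%

After-tax cost of debt = 4.5% × (1 − 18%) = 3.6900%.
WACC = 0.809 × 10.9000% + 0.191 × 3.6900% = 9.5229%.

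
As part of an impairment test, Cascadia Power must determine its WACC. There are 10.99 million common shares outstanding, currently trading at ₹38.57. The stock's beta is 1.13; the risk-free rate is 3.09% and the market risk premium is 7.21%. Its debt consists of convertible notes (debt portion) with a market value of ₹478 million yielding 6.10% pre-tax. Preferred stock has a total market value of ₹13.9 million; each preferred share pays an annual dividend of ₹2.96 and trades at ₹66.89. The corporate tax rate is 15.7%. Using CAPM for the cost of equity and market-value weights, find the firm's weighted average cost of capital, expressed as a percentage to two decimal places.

7.95%

Cost of equity via CAPM: Re = 3.09% + 1.13 × 7.21% = 11.2373%.
Cost of preferred: Rp = 2.96 / 66.89 = 4.4252%.
Market value of equity E = 38.57 × 10.99m = 423.8843m.
Total capital V = 423.8843 + 13.9 + 478 = 915.7843.
Equity: weight = 423.8843/915.7843 = 0.4629; cost = 11.2373%.
Preferred: weight = 13.9/915.7843 = 0.0152; cost = 4.4252%.
Convertible notes (debt portion): weight = 478/915.7843 = 0.5220; after-tax cost = 6.1% × (1 − 15.7%) = 5.1423%.
WACC = 0.4629 × 11.2373% + 0.0152 × 4.4252% + 0.5220 × 5.1423% = 7.9526%.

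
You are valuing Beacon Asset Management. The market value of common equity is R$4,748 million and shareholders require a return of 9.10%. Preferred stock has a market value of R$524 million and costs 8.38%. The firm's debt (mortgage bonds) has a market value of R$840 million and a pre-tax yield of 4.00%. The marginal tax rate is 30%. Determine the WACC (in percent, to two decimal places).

Total capital V = 4748 + 524 + 840 = 6112.
Equity: weight = 4748/6112 = 0.7768; cost = 9.1%.
Preferred: weight = 524/6112 = 0.0857; cost = 8.38%.
Mortgage bonds: weight = 840/6112 = 0.1374; after-tax cost = 4% × (1 − 30%) = 2.8000%.
WACC = 0.7768 × 9.1000% + 0.0857 × 8.3800% + 0.1374 × 2.8000% = 8.1724%.

8.17%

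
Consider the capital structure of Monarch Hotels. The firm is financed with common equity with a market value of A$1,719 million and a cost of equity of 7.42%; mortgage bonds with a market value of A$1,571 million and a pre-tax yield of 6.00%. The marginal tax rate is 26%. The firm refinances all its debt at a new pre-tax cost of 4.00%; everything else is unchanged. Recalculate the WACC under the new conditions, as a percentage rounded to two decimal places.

After the change:
Total capital V = 1719 + 1571 = 3290.
Equity: weight = 1719/3290 = 0.5225; cost = 7.42%.
Mortgage bonds: weight = 1571/3290 = 0.4775; after-tax cost = 4% × (1 − 26%) = 2.9600%.
WACC = 0.5225 × 7.4200% + 0.4775 × 2.9600% = 5.2903%.

5.29%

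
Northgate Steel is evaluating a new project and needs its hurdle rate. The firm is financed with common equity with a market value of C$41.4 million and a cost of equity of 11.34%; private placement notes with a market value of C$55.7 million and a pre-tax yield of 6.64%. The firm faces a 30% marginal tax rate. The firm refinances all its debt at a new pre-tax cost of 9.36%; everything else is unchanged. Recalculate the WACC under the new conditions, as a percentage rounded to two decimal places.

8.59%

After the change:
Total capital V = 41.4 + 55.7 = 97.1.
Equity: weight = 41.4/97.1 = 0.4264; cost = 11.34%.
Private placement notes: weight = 55.7/97.1 = 0.5736; after-tax cost = 9.36% × (1 − 30%) = 6.5520%.
WACC = 0.4264 × 11.3400% + 0.5736 × 6.5520% = 8.5934%.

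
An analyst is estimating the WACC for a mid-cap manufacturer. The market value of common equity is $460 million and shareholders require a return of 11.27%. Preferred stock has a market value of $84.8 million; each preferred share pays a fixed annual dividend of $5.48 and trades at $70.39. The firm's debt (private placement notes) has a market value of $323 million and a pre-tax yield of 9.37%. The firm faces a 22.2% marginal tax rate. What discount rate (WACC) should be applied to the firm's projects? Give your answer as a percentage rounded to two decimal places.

9.45%

Cost of preferred: Rp = 5.48 / 70.39 = 7.7852%.
Total capital V = 460 + 84.8 + 323 = 867.8.
Equity: weight = 460/867.8 = 0.5301; cost = 11.27%.
Preferred: weight = 84.8/867.8 = 0.0977; cost = 7.7852%.
Private placement notes: weight = 323/867.8 = 0.3722; after-tax cost = 9.37% × (1 − 22.2%) = 7.2899%.
WACC = 0.5301 × 11.2700% + 0.0977 × 7.7852% + 0.3722 × 7.2899% = 9.4480%.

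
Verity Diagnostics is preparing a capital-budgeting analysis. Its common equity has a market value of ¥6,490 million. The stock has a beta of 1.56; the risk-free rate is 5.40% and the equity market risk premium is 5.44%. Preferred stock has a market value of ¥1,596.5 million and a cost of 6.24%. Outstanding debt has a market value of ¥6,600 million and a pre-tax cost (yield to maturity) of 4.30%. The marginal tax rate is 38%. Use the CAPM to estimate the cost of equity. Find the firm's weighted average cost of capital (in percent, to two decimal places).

8.01%

Cost of equity via CAPM: Re = 5.4% + 1.56 × 5.44% = 13.8864%.
Total capital V = 6490 + 1596.5 + 6600 = 14686.5.
Equity: weight = 6490/14686.5 = 0.4419; cost = 13.8864%.
Preferred: weight = 1596.5/14686.5 = 0.1087; cost = 6.24%.
Debt: weight = 6600/14686.5 = 0.4494; after-tax cost = 4.3% × (1 − 38%) = 2.6660%.
WACC = 0.4419 × 13.8864% + 0.1087 × 6.2400% + 0.4494 × 2.6660% = 8.0128%.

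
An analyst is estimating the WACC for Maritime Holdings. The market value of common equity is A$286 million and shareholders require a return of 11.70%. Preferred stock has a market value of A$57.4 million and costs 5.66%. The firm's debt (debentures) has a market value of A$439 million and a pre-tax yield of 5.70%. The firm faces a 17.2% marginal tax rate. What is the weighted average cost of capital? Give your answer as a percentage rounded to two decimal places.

Total capital V = 286 + 57.4 + 439 = 782.4.
Equity: weight = 286/782.4 = 0.3655; cost = 11.7%.
Preferred: weight = 57.4/782.4 = 0.0734; cost = 5.66%.
Debentures: weight = 439/782.4 = 0.5611; after-tax cost = 5.7% × (1 − 17.2%) = 4.7196%.
WACC = 0.3655 × 11.7000% + 0.0734 × 5.6600% + 0.5611 × 4.7196% = 7.3402%.

7.34%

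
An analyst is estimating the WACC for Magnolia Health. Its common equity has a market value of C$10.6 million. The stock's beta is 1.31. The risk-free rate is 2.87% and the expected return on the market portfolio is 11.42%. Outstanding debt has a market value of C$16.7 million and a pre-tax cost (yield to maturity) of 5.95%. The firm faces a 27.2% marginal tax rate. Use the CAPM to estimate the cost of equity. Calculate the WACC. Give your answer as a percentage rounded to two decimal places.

Market risk premium = 11.42% − 2.87% = 8.55%.
Cost of equity via CAPM: Re = 2.87% + 1.31 × 8.55% = 14.0705%.
Total capital V = 10.6 + 16.7 = 27.3.
Equity: weight = 10.6/27.3 = 0.3883; cost = 14.0705%.
Debt: weight = 16.7/27.3 = 0.6117; after-tax cost = 5.95% × (1 − 27.2%) = 4.3316%.
WACC = 0.3883 × 14.0705% + 0.6117 × 4.3316% = 8.1130%.

8.11%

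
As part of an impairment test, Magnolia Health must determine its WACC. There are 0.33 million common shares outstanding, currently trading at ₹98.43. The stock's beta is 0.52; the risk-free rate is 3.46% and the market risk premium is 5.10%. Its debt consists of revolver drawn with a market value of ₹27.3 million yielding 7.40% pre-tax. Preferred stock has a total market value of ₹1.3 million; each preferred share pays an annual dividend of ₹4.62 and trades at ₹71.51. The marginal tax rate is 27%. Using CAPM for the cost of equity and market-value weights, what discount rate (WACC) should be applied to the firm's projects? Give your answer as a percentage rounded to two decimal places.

Cost of equity via CAPM: Re = 3.46% + 0.52 × 5.1% = 6.1120%.
Cost of preferred: Rp = 4.62 / 71.51 = 6.4606%.
Market value of equity E = 98.43 × 0.33m = 32.4819m.
Total capital V = 32.4819 + 1.3 + 27.3 = 61.0819.
Equity: weight = 32.4819/61.0819 = 0.5318; cost = 6.112%.
Preferred: weight = 1.3/61.0819 = 0.0213; cost = 6.4606%.
Revolver drawn: weight = 27.3/61.0819 = 0.4469; after-tax cost = 7.4% × (1 − 27%) = 5.4020%.
WACC = 0.5318 × 6.1120% + 0.0213 × 6.4606% + 0.4469 × 5.4020% = 5.8021%.

5.80%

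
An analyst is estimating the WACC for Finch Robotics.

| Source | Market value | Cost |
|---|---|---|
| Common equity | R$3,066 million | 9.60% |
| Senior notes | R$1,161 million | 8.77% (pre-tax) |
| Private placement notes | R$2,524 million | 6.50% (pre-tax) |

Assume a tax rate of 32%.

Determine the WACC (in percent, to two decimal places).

Total capital V = 3066 + 1161 + 2524 = 6751.
Equity: weight = 3066/6751 = 0.4542; cost = 9.6%.
Senior notes: weight = 1161/6751 = 0.1720; after-tax cost = 8.77% × (1 − 32%) = 5.9636%.
Private placement notes: weight = 2524/6751 = 0.3739; after-tax cost = 6.5% × (1 − 32%) = 4.4200%.
WACC = 0.4542 × 9.6000% + 0.1720 × 5.9636% + 0.3739 × 4.4200% = 7.0380%.

7.04%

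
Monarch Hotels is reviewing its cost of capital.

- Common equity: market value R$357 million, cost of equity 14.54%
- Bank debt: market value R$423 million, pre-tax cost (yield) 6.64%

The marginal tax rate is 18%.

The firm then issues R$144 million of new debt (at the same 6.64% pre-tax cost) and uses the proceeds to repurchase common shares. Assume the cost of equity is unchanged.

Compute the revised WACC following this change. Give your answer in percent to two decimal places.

7.93%

After the change:
Total capital V = 213 + 567 = 780.
Equity: weight = 213/780 = 0.2731; cost = 14.54%.
Bank debt: weight = 567/780 = 0.7269; after-tax cost = 6.64% × (1 − 18%) = 5.4448%.
WACC = 0.2731 × 14.5400% + 0.7269 × 5.4448% = 7.9285%.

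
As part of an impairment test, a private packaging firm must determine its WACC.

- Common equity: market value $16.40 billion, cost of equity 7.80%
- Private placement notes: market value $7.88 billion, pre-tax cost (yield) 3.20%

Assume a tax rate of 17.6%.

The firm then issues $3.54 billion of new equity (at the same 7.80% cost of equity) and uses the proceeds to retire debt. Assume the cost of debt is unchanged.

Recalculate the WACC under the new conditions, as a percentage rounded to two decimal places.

6.88%

After the change:
Total capital V = 19.94 + 4.34 = 24.28.
Equity: weight = 19.94/24.28 = 0.8213; cost = 7.8%.
Private placement notes: weight = 4.34/24.28 = 0.1787; after-tax cost = 3.2% × (1 − 17.6%) = 2.6368%.
WACC = 0.8213 × 7.8000% + 0.1787 × 2.6368% = 6.8771%.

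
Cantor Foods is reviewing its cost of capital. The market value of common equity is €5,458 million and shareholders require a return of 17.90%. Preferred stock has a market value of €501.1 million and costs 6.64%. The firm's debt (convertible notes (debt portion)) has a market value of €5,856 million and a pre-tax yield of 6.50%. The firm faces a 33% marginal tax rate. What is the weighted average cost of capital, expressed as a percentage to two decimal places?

10.71%

Total capital V = 5458 + 501.1 + 5856 = 11815.1.
Equity: weight = 5458/11815.1 = 0.4620; cost = 17.9%.
Preferred: weight = 501.1/11815.1 = 0.0424; cost = 6.64%.
Convertible notes (debt portion): weight = 5856/11815.1 = 0.4956; after-tax cost = 6.5% × (1 − 33%) = 4.3550%.
WACC = 0.4620 × 17.9000% + 0.0424 × 6.6400% + 0.4956 × 4.3550% = 10.7090%.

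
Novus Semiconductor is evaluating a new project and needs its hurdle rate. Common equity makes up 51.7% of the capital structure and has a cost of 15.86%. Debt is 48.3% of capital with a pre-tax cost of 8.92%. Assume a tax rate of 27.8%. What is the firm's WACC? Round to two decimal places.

11.31%

After-tax cost of debt = 8.92% × (1 − 27.8%) = 6.4402%.
WACC = 0.517 × 15.8600% + 0.483 × 6.4402% = 11.3103%.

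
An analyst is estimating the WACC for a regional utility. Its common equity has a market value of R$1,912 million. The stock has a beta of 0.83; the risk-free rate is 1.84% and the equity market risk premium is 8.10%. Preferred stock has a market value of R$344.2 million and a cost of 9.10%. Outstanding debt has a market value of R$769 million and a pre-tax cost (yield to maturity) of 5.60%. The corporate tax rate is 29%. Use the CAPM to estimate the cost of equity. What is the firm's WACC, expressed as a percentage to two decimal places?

Cost of equity via CAPM: Re = 1.84% + 0.83 × 8.1% = 8.5630%.
Total capital V = 1912 + 344.2 + 769 = 3025.2.
Equity: weight = 1912/3025.2 = 0.6320; cost = 8.563%.
Preferred: weight = 344.2/3025.2 = 0.1138; cost = 9.1%.
Debt: weight = 769/3025.2 = 0.2542; after-tax cost = 5.6% × (1 − 29%) = 3.9760%.
WACC = 0.6320 × 8.5630% + 0.1138 × 9.1000% + 0.2542 × 3.9760% = 7.4581%.

7.46%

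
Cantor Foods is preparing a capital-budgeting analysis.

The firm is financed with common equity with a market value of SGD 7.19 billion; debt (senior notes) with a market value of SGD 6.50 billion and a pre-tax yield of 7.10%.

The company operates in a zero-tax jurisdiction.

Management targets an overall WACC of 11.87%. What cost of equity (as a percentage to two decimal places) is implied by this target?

16.18%

Total capital V = 7.19 + 6.5 = 13.69.
Equity weight = 7.19/13.69 = 0.5252.
Senior notes weight = 6.5/13.69 = 0.4748.
Debt contribution = 0.4748 × 7.1% × (1 − 0%) = 3.3711%.
Required equity contribution = 11.87% − 3.3711% = 8.4989%.
Re = 8.4989% / 0.5252 = 16.1822%.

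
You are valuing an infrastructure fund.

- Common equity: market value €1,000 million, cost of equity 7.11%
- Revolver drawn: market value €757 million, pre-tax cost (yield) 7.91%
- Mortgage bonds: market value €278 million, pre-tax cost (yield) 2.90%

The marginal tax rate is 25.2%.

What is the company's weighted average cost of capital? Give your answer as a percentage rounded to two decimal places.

Total capital V = 1000 + 757 + 278 = 2035.
Equity: weight = 1000/2035 = 0.4914; cost = 7.11%.
Revolver drawn: weight = 757/2035 = 0.3720; after-tax cost = 7.91% × (1 − 25.2%) = 5.9167%.
Mortgage bonds: weight = 278/2035 = 0.1366; after-tax cost = 2.9% × (1 − 25.2%) = 2.1692%.
WACC = 0.4914 × 7.1100% + 0.3720 × 5.9167% + 0.1366 × 2.1692% = 5.9911%.

5.99%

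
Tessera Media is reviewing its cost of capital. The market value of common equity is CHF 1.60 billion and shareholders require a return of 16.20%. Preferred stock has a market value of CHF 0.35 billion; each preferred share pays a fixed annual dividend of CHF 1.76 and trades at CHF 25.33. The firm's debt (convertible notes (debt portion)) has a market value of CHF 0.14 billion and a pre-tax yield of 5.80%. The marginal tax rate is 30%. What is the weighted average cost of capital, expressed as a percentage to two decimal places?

13.84%

Cost of preferred: Rp = 1.76 / 25.33 = 6.9483%.
Total capital V = 1.6 + 0.35 + 0.14 = 2.09.
Equity: weight = 1.6/2.09 = 0.7656; cost = 16.2%.
Preferred: weight = 0.35/2.09 = 0.1675; cost = 6.9483%.
Convertible notes (debt portion): weight = 0.14/2.09 = 0.0670; after-tax cost = 5.8% × (1 − 30%) = 4.0600%.
WACC = 0.7656 × 16.2000% + 0.1675 × 6.9483% + 0.0670 × 4.0600% = 13.8375%.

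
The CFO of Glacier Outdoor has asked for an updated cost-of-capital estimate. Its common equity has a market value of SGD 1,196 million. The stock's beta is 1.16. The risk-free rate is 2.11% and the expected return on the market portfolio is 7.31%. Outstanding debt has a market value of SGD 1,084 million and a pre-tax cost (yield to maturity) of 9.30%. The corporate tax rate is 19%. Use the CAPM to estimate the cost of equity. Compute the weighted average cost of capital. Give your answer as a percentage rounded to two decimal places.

Market risk premium = 7.31% − 2.11% = 5.2%.
Cost of equity via CAPM: Re = 2.11% + 1.16 × 5.2% = 8.1420%.
Total capital V = 1196 + 1084 = 2280.
Equity: weight = 1196/2280 = 0.5246; cost = 8.142%.
Debt: weight = 1084/2280 = 0.4754; after-tax cost = 9.3% × (1 − 19%) = 7.5330%.
WACC = 0.5246 × 8.1420% + 0.4754 × 7.5330% = 7.8525%.

7.85%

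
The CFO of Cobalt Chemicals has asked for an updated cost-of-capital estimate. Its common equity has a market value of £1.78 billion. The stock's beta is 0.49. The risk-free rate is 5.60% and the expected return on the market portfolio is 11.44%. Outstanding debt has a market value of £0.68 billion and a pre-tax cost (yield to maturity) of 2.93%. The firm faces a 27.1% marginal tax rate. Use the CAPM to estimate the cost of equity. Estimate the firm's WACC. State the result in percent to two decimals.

6.71%

Market risk premium = 11.44% − 5.6% = 5.84%.
Cost of equity via CAPM: Re = 5.6% + 0.49 × 5.84% = 8.4616%.
Total capital V = 1.78 + 0.68 = 2.46.
Equity: weight = 1.78/2.46 = 0.7236; cost = 8.4616%.
Debt: weight = 0.68/2.46 = 0.2764; after-tax cost = 2.93% × (1 − 27.1%) = 2.1360%.
WACC = 0.7236 × 8.4616% + 0.2764 × 2.1360% = 6.7131%.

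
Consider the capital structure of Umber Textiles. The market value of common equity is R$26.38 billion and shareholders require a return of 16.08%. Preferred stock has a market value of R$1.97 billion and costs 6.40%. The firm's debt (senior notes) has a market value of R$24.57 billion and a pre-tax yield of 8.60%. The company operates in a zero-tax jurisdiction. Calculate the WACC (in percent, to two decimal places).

12.25%

Total capital V = 26.38 + 1.97 + 24.57 = 52.92.
Equity: weight = 26.38/52.92 = 0.4985; cost = 16.08%.
Preferred: weight = 1.97/52.92 = 0.0372; cost = 6.4%.
Senior notes: weight = 24.57/52.92 = 0.4643; after-tax cost = 8.6% × (1 − 0%) = 8.6000%.
WACC = 0.4985 × 16.0800% + 0.0372 × 6.4000% + 0.4643 × 8.6000% = 12.2468%.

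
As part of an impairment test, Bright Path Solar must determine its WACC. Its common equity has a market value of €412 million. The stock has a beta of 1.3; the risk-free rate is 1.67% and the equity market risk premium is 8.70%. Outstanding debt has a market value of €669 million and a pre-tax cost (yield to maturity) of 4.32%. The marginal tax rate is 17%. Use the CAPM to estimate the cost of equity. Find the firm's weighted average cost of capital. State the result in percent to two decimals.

7.17%

Cost of equity via CAPM: Re = 1.67% + 1.3 × 8.7% = 12.9800%.
Total capital V = 412 + 669 = 1081.
Equity: weight = 412/1081 = 0.3811; cost = 12.98%.
Debt: weight = 669/1081 = 0.6189; after-tax cost = 4.32% × (1 − 17%) = 3.5856%.
WACC = 0.3811 × 12.9800% + 0.6189 × 3.5856% = 7.1661%.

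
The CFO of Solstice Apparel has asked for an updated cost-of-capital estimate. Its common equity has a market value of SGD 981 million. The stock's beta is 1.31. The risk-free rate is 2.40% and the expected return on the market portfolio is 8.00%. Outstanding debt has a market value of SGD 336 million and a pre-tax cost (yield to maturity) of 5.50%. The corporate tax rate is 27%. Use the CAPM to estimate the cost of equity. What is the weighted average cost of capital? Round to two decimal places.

8.28%

Market risk premium = 8.0% − 2.4% = 5.6%.
Cost of equity via CAPM: Re = 2.4% + 1.31 × 5.6% = 9.7360%.
Total capital V = 981 + 336 = 1317.
Equity: weight = 981/1317 = 0.7449; cost = 9.736%.
Debt: weight = 336/1317 = 0.2551; after-tax cost = 5.5% × (1 − 27%) = 4.0150%.
WACC = 0.7449 × 9.7360% + 0.2551 × 4.0150% = 8.2764%.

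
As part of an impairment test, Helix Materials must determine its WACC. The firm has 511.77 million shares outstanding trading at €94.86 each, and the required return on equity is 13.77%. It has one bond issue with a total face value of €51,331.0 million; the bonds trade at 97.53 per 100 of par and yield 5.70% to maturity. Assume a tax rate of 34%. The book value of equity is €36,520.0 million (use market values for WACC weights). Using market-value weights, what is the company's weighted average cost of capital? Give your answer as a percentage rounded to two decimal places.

8.69%

Market value of equity E = 94.86 × 511.77m = 48546.5022m. Market value of debt D = 51331m × 97.53/100 = 50063.1243m.
Total capital V = 48546.5022 + 50063.1243 = 98609.6265.
Equity: weight = 48546.5022/98609.6265 = 0.4923; cost = 13.77%.
Bonds outstanding: weight = 50063.1243/98609.6265 = 0.5077; after-tax cost = 5.7% × (1 − 34%) = 3.7620%.
WACC = 0.4923 × 13.7700% + 0.5077 × 3.7620% = 8.6890%.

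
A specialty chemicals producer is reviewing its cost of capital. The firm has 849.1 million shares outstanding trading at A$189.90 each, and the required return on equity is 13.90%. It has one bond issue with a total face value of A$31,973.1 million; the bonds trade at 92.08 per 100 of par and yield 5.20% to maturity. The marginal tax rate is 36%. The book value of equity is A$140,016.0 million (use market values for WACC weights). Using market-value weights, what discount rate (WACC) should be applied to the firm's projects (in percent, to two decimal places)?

Market value of equity E = 189.9 × 849.1m = 161244.09m. Market value of debt D = 31973.1m × 92.08/100 = 29440.83048m.
Total capital V = 161244.09 + 29440.83048 = 190684.92048.
Equity: weight = 161244.09/190684.92048 = 0.8456; cost = 13.9%.
Bonds outstanding: weight = 29440.83048/190684.92048 = 0.1544; after-tax cost = 5.2% × (1 − 36%) = 3.3280%.
WACC = 0.8456 × 13.9000% + 0.1544 × 3.3280% = 12.2677%.

12.27%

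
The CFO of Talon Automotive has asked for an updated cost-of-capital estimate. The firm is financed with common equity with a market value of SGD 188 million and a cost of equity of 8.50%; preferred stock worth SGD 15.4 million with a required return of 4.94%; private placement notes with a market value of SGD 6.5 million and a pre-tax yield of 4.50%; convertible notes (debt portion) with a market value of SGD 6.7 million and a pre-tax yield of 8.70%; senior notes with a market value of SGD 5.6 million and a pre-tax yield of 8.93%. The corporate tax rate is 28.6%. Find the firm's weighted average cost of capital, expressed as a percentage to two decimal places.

7.98%

Total capital V = 188 + 15.4 + 6.5 + 6.7 + 5.6 = 222.2.
Equity: weight = 188/222.2 = 0.8461; cost = 8.5%.
Preferred: weight = 15.4/222.2 = 0.0693; cost = 4.94%.
Private placement notes: weight = 6.5/222.2 = 0.0293; after-tax cost = 4.5% × (1 − 28.6%) = 3.2130%.
Convertible notes (debt portion): weight = 6.7/222.2 = 0.0302; after-tax cost = 8.7% × (1 − 28.6%) = 6.2118%.
Senior notes: weight = 5.6/222.2 = 0.0252; after-tax cost = 8.93% × (1 − 28.6%) = 6.3760%.
WACC = 0.8461 × 8.5000% + 0.0693 × 4.9400% + 0.0293 × 3.2130% + 0.0302 × 6.2118% + 0.0252 × 6.3760% = 7.9761%.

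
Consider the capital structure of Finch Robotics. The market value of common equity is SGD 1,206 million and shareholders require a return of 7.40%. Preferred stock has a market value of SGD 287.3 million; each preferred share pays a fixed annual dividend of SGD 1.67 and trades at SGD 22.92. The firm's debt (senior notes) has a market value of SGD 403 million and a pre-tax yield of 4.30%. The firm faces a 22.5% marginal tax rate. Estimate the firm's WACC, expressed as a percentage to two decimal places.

Cost of preferred: Rp = 1.67 / 22.92 = 7.2862%.
Total capital V = 1206 + 287.3 + 403 = 1896.3.
Equity: weight = 1206/1896.3 = 0.6360; cost = 7.4%.
Preferred: weight = 287.3/1896.3 = 0.1515; cost = 7.2862%.
Senior notes: weight = 403/1896.3 = 0.2125; after-tax cost = 4.3% × (1 − 22.5%) = 3.3325%.
WACC = 0.6360 × 7.4000% + 0.1515 × 7.2862% + 0.2125 × 3.3325% = 6.5183%.

6.52%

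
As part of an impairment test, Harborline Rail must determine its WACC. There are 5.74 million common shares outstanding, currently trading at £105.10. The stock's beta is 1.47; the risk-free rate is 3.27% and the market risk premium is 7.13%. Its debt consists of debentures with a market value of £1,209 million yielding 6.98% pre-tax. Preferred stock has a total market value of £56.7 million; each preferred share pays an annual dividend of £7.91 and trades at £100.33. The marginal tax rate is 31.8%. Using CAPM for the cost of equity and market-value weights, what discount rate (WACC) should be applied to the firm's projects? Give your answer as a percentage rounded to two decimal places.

7.76%

Cost of equity via CAPM: Re = 3.27% + 1.47 × 7.13% = 13.7511%.
Cost of preferred: Rp = 7.91 / 100.33 = 7.8840%.
Market value of equity E = 105.1 × 5.74m = 603.274m.
Total capital V = 603.274 + 56.7 + 1209 = 1868.974.
Equity: weight = 603.274/1868.974 = 0.3228; cost = 13.7511%.
Preferred: weight = 56.7/1868.974 = 0.0303; cost = 7.884%.
Debentures: weight = 1209/1868.974 = 0.6469; after-tax cost = 6.98% × (1 − 31.8%) = 4.7604%.
WACC = 0.3228 × 13.7511% + 0.0303 × 7.8840% + 0.6469 × 4.7604% = 7.7572%.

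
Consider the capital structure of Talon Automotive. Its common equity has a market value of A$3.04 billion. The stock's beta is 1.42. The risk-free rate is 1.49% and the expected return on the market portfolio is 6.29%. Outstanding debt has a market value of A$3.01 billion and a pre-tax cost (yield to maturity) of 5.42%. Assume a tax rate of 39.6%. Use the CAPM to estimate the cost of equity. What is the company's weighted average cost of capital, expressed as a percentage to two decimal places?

Market risk premium = 6.29% − 1.49% = 4.8%.
Cost of equity via CAPM: Re = 1.49% + 1.42 × 4.8% = 8.3060%.
Total capital V = 3.04 + 3.01 = 6.05.
Equity: weight = 3.04/6.05 = 0.5025; cost = 8.306%.
Debt: weight = 3.01/6.05 = 0.4975; after-tax cost = 5.42% × (1 − 39.6%) = 3.2737%.
WACC = 0.5025 × 8.3060% + 0.4975 × 3.2737% = 5.8023%.

5.80%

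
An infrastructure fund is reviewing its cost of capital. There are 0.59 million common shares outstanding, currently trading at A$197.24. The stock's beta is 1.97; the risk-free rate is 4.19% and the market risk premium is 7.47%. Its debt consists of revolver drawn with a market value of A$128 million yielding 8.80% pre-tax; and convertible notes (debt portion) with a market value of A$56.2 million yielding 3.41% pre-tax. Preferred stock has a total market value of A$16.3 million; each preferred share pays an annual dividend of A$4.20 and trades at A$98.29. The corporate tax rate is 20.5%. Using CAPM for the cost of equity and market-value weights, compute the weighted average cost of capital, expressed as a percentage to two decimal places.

10.47%

Cost of equity via CAPM: Re = 4.19% + 1.97 × 7.47% = 18.9059%.
Cost of preferred: Rp = 4.2 / 98.29 = 4.2731%.
Market value of equity E = 197.24 × 0.59m = 116.3716m.
Total capital V = 116.3716 + 16.3 + 128 + 56.2 = 316.8716.
Equity: weight = 116.3716/316.8716 = 0.3673; cost = 18.9059%.
Preferred: weight = 16.3/316.8716 = 0.0514; cost = 4.2731%.
Revolver drawn: weight = 128/316.8716 = 0.4039; after-tax cost = 8.8% × (1 − 20.5%) = 6.9960%.
Convertible notes (debt portion): weight = 56.2/316.8716 = 0.1774; after-tax cost = 3.41% × (1 − 20.5%) = 2.7110%.
WACC = 0.3673 × 18.9059% + 0.0514 × 4.2731% + 0.4039 × 6.9960% + 0.1774 × 2.7110% = 10.4699%.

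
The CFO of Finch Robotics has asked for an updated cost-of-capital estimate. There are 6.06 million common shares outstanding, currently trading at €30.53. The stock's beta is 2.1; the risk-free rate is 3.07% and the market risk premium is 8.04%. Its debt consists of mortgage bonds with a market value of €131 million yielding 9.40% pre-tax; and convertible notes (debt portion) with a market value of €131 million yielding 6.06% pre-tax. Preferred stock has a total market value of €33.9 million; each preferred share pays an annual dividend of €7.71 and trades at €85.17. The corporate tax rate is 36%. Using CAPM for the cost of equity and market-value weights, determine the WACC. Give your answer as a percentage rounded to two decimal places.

11.01%

Cost of equity via CAPM: Re = 3.07% + 2.1 × 8.04% = 19.9540%.
Cost of preferred: Rp = 7.71 / 85.17 = 9.0525%.
Market value of equity E = 30.53 × 6.06m = 185.0118m.
Total capital V = 185.0118 + 33.9 + 131 + 131 = 480.9118.
Equity: weight = 185.0118/480.9118 = 0.3847; cost = 19.954%.
Preferred: weight = 33.9/480.9118 = 0.0705; cost = 9.0525%.
Mortgage bonds: weight = 131/480.9118 = 0.2724; after-tax cost = 9.4% × (1 − 36%) = 6.0160%.
Convertible notes (debt portion): weight = 131/480.9118 = 0.2724; after-tax cost = 6.06% × (1 − 36%) = 3.8784%.
WACC = 0.3847 × 19.9540% + 0.0705 × 9.0525% + 0.2724 × 6.0160% + 0.2724 × 3.8784% = 11.0099%.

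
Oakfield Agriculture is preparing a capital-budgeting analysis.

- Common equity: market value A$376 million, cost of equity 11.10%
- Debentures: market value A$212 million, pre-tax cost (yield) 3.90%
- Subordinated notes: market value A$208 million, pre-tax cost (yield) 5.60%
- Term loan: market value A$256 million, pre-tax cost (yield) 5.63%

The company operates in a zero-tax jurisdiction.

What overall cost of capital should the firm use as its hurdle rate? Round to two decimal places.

7.23%

Total capital V = 376 + 212 + 208 + 256 = 1052.
Equity: weight = 376/1052 = 0.3574; cost = 11.1%.
Debentures: weight = 212/1052 = 0.2015; after-tax cost = 3.9% × (1 − 0%) = 3.9000%.
Subordinated notes: weight = 208/1052 = 0.1977; after-tax cost = 5.6% × (1 − 0%) = 5.6000%.
Term loan: weight = 256/1052 = 0.2433; after-tax cost = 5.63% × (1 − 0%) = 5.6300%.
WACC = 0.3574 × 11.1000% + 0.2015 × 3.9000% + 0.1977 × 5.6000% + 0.2433 × 5.6300% = 7.2305%.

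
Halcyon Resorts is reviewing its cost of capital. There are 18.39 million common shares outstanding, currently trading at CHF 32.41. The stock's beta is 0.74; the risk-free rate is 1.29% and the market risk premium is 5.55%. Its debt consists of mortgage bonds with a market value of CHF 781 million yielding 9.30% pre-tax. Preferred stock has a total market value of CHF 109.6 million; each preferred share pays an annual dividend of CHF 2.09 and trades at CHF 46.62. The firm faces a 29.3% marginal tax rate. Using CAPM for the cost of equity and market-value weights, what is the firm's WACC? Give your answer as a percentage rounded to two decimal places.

5.95%

Cost of equity via CAPM: Re = 1.29% + 0.74 × 5.55% = 5.3970%.
Cost of preferred: Rp = 2.09 / 46.62 = 4.4831%.
Market value of equity E = 32.41 × 18.39m = 596.0199m.
Total capital V = 596.0199 + 109.6 + 781 = 1486.6199.
Equity: weight = 596.0199/1486.6199 = 0.4009; cost = 5.397%.
Preferred: weight = 109.6/1486.6199 = 0.0737; cost = 4.4831%.
Mortgage bonds: weight = 781/1486.6199 = 0.5254; after-tax cost = 9.3% × (1 − 29.3%) = 6.5751%.
WACC = 0.4009 × 5.3970% + 0.0737 × 4.4831% + 0.5254 × 6.5751% = 5.9485%.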